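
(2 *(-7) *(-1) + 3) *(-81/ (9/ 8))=-1224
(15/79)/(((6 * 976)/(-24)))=-15/19276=-0.00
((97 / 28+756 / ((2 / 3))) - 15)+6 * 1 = 31597 / 28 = 1128.46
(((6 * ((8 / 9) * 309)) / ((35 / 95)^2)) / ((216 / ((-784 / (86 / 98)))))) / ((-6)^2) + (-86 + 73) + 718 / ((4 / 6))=-3458000 / 10449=-330.94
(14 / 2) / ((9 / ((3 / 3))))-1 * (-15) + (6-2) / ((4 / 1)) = 151 / 9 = 16.78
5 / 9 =0.56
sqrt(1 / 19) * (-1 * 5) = -5 * sqrt(19) / 19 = -1.15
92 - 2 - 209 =-119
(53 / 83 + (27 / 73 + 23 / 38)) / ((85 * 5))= 371537 / 97852850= 0.00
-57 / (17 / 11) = -627 / 17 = -36.88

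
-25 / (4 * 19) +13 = 963 / 76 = 12.67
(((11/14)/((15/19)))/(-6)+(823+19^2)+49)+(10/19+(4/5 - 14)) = 29210641/23940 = 1220.16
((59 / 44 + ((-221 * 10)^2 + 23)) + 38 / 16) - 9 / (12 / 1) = 429803085 / 88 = 4884125.97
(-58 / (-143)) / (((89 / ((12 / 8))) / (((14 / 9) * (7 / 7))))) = 0.01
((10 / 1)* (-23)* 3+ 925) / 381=235 / 381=0.62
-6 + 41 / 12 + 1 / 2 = -25 / 12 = -2.08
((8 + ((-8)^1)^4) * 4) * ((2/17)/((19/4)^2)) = 85.60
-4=-4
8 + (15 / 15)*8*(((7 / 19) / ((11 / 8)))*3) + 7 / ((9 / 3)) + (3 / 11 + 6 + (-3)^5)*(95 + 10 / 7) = -1300199 / 57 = -22810.51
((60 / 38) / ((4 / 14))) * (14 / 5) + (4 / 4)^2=313 / 19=16.47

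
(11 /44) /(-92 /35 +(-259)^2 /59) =2065 /9369628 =0.00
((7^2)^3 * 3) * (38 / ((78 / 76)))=169885156 / 13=13068088.92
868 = 868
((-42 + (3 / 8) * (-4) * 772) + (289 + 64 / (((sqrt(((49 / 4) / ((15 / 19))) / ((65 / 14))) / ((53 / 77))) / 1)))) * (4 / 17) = -3644 / 17 + 67840 * sqrt(10374) / 1218679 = -208.68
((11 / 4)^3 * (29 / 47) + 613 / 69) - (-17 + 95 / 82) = 319601659 / 8509632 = 37.56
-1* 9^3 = -729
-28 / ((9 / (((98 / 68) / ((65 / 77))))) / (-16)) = 845152 / 9945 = 84.98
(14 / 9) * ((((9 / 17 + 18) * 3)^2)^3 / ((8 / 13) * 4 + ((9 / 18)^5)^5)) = 69035357976476516352000000 / 3702502525539179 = 18645593757.27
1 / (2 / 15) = 15 / 2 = 7.50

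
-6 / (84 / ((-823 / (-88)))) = -823 / 1232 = -0.67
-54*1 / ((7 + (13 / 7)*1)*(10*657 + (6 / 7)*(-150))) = -49 / 51770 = -0.00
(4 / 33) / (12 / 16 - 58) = -16 / 7557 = -0.00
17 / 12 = 1.42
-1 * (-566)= 566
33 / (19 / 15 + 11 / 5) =495 / 52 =9.52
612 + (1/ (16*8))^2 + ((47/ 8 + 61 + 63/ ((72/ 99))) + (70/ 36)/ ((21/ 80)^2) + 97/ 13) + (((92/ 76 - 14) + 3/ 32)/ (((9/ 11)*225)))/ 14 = 45958680232873/ 57364070400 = 801.18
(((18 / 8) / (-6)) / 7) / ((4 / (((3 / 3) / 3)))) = -1 / 224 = -0.00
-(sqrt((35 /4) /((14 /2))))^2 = -5 /4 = -1.25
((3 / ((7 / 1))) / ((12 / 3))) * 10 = 15 / 14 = 1.07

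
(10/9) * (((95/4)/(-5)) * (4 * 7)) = -1330/9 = -147.78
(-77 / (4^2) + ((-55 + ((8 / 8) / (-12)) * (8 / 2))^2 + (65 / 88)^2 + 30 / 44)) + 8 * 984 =761790709 / 69696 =10930.19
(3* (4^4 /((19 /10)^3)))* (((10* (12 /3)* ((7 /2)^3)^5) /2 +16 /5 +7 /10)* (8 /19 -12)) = -489592281371815875 /130321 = -3756818021437.96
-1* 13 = -13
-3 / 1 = -3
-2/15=-0.13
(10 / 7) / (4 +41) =2 / 63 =0.03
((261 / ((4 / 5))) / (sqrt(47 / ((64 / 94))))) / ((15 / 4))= 348 *sqrt(2) / 47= 10.47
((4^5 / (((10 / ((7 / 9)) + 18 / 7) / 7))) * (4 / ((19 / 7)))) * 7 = 2458624 / 513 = 4792.64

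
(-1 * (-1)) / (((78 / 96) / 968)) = 15488 / 13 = 1191.38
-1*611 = -611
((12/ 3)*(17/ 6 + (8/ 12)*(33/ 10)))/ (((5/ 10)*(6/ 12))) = 1208/ 15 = 80.53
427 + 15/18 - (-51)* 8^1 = 5015/6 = 835.83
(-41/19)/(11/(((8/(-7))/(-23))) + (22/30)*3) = -1640/169917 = -0.01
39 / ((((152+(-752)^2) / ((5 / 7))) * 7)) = 5 / 710696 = 0.00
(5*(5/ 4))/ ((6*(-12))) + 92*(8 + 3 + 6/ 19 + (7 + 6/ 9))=9555749/ 5472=1746.30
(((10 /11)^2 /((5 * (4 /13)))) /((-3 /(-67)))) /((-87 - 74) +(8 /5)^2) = -108875 /1437843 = -0.08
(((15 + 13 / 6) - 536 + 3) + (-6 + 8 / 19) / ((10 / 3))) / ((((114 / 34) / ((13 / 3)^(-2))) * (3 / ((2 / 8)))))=-5014643 / 7321080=-0.68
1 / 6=0.17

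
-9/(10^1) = -9/10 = -0.90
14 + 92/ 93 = 1394/ 93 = 14.99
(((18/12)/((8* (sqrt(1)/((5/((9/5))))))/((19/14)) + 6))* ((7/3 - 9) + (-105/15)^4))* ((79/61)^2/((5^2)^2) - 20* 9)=-57130126409543/717780900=-79592.71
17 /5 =3.40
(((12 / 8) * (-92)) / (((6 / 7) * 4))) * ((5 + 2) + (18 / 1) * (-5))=13363 / 4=3340.75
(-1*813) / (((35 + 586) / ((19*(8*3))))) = -41192 / 69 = -596.99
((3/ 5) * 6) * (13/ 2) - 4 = 97/ 5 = 19.40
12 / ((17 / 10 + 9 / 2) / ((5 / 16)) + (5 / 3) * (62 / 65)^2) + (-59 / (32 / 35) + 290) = 489477495 / 2165536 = 226.03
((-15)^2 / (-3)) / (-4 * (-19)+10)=-0.87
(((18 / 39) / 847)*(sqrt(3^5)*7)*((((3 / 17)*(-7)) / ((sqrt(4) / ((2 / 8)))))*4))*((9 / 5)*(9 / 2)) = -45927*sqrt(3) / 267410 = -0.30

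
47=47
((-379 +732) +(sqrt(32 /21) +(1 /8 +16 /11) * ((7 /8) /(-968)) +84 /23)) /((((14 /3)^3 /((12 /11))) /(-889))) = -57505280899419 /16896416768 - 6858 * sqrt(42) /3773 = -3415.18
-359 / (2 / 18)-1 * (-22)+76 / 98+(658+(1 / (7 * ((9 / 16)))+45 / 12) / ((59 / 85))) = -264816809 / 104076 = -2544.46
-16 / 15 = -1.07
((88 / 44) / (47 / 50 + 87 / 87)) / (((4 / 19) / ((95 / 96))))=45125 / 9312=4.85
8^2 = 64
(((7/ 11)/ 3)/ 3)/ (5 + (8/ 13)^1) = 91/ 7227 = 0.01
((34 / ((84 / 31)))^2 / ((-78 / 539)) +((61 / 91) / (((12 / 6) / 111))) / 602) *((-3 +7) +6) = -32182796995 / 2958228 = -10879.08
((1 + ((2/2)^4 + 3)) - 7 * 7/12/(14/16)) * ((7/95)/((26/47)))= 329/7410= 0.04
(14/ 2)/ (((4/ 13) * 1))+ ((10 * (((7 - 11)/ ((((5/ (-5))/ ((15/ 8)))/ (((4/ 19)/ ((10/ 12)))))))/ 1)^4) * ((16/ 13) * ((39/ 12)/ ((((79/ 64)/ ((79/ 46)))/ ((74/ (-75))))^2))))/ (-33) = -2536358629019/ 379168949500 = -6.69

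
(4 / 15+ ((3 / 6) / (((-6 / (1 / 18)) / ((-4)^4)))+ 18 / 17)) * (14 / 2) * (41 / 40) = 46207 / 45900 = 1.01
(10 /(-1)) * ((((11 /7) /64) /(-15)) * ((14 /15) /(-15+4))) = -0.00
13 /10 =1.30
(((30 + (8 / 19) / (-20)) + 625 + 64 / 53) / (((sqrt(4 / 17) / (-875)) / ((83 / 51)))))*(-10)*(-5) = -70572254375*sqrt(17) / 3021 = -96318059.92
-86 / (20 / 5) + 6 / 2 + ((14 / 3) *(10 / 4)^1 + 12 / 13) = -5.91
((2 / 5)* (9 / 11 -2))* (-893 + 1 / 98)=1137669 / 2695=422.14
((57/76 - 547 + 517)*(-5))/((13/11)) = 495/4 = 123.75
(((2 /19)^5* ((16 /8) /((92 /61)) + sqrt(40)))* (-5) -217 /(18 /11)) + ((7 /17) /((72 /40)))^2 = -353441449721789 /2666298068586 -320* sqrt(10) /2476099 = -132.56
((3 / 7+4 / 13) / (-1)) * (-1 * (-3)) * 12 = -2412 / 91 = -26.51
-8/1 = -8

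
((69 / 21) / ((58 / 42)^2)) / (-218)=-1449 / 183338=-0.01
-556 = -556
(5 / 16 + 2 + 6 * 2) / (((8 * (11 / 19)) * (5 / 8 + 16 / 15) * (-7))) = -65265 / 250096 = -0.26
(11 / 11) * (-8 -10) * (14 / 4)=-63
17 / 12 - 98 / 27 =-239 / 108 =-2.21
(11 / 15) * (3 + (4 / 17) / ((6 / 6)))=121 / 51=2.37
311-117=194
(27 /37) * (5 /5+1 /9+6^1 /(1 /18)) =2946 /37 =79.62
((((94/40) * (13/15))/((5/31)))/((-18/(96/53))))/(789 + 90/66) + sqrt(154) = -416702/259189875 + sqrt(154) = 12.41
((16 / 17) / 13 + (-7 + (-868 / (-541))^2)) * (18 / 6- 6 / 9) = -1971115349 / 194047503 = -10.16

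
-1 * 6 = -6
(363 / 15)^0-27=-26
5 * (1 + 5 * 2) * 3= 165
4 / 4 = 1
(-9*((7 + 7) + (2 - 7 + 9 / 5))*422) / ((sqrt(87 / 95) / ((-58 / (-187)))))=-136728*sqrt(8265) / 935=-13294.36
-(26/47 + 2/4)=-99/94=-1.05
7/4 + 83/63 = 773/252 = 3.07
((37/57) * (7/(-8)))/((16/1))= -259/7296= -0.04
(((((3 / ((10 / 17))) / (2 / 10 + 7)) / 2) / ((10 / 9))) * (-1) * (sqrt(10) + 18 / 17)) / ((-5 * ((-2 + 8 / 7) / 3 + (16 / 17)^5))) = 89450991 / 600042400 + 168962983 * sqrt(10) / 1200084800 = 0.59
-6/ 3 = -2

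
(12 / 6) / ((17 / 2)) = 4 / 17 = 0.24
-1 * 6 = -6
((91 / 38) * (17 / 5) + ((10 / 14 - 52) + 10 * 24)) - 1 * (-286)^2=-108526861 / 1330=-81599.14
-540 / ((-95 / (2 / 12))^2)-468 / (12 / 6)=-422373 / 1805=-234.00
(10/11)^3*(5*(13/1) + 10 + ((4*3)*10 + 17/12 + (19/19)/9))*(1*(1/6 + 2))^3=1942971875/1293732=1501.83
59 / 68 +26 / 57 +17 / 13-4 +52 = 2551219 / 50388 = 50.63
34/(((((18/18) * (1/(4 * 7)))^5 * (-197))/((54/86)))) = -1865082.97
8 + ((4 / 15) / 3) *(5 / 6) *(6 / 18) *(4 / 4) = 650 / 81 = 8.02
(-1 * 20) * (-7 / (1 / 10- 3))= -1400 / 29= -48.28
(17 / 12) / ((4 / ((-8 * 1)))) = -17 / 6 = -2.83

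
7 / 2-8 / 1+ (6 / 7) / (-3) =-67 / 14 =-4.79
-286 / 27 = -10.59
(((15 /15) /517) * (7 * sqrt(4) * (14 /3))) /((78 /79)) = 7742 /60489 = 0.13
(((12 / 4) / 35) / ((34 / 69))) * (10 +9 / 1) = 3933 / 1190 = 3.31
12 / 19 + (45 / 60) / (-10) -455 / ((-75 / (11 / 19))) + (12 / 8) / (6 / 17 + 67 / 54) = 879569 / 175560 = 5.01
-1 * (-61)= 61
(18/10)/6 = 3/10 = 0.30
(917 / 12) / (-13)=-5.88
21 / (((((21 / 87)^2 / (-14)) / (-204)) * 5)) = 1029384 / 5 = 205876.80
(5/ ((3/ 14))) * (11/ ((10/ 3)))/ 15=77/ 15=5.13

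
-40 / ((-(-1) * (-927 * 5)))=8 / 927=0.01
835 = 835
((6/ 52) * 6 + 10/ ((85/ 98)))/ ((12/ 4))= 4.07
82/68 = 41/34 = 1.21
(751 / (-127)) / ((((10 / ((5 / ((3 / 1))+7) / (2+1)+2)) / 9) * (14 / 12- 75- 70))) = 99132 / 548005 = 0.18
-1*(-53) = 53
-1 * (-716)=716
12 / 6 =2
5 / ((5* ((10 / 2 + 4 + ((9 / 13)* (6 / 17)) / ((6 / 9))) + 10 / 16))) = 1768 / 17665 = 0.10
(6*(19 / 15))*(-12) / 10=-228 / 25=-9.12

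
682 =682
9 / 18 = 1 / 2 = 0.50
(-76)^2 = 5776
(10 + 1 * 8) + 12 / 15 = 94 / 5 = 18.80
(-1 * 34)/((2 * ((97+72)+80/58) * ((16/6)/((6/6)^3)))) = -493/13176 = -0.04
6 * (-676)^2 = 2741856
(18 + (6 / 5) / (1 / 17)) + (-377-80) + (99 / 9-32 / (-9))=-18182 / 45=-404.04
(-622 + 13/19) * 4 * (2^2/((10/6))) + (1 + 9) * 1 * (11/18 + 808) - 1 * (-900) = 516673/171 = 3021.48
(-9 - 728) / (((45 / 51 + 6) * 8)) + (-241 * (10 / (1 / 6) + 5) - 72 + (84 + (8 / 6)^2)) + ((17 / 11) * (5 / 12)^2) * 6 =-40316557 / 2574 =-15663.00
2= 2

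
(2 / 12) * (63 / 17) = 21 / 34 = 0.62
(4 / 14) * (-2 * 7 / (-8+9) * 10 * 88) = -3520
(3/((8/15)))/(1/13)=585/8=73.12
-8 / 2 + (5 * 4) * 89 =1776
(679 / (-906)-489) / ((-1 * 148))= 443713 / 134088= 3.31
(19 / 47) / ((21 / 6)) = 38 / 329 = 0.12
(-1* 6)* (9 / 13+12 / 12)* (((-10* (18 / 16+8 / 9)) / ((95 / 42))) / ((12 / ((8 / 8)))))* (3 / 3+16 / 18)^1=189805 / 13338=14.23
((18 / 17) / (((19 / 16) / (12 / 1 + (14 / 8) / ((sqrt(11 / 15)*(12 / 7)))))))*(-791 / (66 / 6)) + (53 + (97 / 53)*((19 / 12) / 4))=-6468916349 / 9038832- 232554*sqrt(165) / 39083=-792.11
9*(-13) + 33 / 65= -7572 / 65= -116.49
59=59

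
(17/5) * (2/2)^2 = 17/5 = 3.40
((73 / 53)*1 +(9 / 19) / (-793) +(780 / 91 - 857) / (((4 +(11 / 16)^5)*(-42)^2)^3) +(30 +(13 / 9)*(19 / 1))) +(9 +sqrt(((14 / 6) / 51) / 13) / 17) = sqrt(1547) / 11271 +2686288487112453811925263557687876224 / 39608385951124676096232363492370875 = 67.82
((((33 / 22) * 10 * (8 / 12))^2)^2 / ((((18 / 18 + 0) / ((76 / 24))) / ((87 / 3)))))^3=20910518875000000000 / 27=774463662037037037.04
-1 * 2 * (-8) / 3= 16 / 3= 5.33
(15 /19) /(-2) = -15 /38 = -0.39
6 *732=4392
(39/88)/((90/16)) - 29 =-4772/165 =-28.92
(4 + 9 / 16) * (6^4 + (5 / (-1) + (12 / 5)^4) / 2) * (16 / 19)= 5033.50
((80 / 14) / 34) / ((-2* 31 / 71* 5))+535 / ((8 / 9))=17761399 / 29512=601.84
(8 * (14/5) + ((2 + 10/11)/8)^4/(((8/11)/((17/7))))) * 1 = 1046224/46585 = 22.46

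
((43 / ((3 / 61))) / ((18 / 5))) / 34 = 13115 / 1836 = 7.14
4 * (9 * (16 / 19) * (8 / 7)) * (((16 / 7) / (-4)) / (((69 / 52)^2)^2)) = -14974189568 / 2344787739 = -6.39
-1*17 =-17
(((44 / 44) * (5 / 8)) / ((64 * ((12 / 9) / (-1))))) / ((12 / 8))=-5 / 1024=-0.00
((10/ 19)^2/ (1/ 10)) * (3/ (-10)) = -300/ 361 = -0.83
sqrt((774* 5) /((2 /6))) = 3* sqrt(1290) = 107.75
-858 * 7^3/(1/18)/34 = -2648646/17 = -155802.71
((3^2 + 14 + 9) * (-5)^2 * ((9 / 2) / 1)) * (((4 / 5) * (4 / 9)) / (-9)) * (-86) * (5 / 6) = 275200 / 27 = 10192.59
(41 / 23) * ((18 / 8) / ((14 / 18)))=3321 / 644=5.16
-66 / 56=-33 / 28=-1.18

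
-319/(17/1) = -319/17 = -18.76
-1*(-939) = 939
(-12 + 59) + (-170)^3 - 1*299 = -4913252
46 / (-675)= -46 / 675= -0.07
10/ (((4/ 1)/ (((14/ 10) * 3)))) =21/ 2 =10.50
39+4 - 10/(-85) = 733/17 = 43.12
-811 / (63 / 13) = -10543 / 63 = -167.35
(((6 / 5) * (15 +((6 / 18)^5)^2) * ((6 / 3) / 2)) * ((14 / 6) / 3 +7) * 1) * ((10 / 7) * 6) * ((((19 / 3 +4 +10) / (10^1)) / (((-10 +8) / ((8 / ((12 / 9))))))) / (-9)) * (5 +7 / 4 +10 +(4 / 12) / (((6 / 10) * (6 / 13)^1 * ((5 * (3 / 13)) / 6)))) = 268528583120 / 14348907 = 18714.22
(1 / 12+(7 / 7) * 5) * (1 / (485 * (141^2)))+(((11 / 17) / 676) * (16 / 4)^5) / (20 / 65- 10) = -18101688673 / 178999378740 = -0.10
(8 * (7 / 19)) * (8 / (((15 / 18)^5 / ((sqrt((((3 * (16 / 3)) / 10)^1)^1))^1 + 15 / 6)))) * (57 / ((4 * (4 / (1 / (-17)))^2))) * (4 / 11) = 1306368 * sqrt(10) / 49671875 + 326592 / 1986875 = 0.25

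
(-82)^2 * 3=20172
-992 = -992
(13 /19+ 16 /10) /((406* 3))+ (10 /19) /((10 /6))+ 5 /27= 74809 /148770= 0.50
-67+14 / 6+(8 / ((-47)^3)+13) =-16092589 / 311469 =-51.67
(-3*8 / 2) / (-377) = 12 / 377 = 0.03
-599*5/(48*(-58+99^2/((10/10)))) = -2995/467664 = -0.01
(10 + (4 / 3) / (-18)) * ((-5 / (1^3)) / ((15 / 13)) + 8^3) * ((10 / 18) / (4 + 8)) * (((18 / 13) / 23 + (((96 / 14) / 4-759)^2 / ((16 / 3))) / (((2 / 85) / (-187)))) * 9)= -22712805645935246795 / 12658464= -1794278171975.31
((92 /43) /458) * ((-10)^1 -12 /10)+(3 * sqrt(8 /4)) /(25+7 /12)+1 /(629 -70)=-32343 /640055+36 * sqrt(2) /307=0.12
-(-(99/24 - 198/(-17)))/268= 2145/36448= 0.06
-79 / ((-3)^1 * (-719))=-79 / 2157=-0.04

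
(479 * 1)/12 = 479/12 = 39.92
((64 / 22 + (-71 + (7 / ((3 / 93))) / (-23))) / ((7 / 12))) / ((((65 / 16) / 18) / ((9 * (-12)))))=1045840896 / 16445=63596.28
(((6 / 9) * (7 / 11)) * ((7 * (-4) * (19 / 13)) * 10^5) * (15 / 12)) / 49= -19000000 / 429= -44289.04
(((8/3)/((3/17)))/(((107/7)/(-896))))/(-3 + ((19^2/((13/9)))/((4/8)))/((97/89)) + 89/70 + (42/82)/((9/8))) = -3087037757440/1593934512717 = -1.94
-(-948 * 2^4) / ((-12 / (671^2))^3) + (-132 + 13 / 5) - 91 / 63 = -36052236939722276683 / 45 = -801160820882717259.62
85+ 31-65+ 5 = 56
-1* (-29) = 29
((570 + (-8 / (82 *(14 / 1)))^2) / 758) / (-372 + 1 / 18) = -422553006 / 209003512445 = -0.00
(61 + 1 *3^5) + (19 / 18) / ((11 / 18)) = 305.73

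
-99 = -99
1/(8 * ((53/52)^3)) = 0.12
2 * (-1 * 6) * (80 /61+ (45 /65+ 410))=-3920628 /793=-4944.05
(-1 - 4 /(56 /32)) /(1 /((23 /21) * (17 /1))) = -8993 /147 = -61.18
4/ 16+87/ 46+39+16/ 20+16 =26653/ 460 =57.94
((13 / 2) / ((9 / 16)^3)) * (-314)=-8359936 / 729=-11467.68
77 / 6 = 12.83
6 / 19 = 0.32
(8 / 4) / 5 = 2 / 5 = 0.40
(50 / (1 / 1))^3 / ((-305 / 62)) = -1550000 / 61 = -25409.84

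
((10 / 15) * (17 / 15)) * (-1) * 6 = -68 / 15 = -4.53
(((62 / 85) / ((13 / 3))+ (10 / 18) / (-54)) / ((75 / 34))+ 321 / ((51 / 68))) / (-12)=-507104371 / 14215500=-35.67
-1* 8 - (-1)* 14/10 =-33/5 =-6.60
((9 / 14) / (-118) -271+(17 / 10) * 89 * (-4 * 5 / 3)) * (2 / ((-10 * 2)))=1268411 / 9912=127.97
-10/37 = -0.27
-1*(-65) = 65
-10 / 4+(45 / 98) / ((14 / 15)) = -2755 / 1372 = -2.01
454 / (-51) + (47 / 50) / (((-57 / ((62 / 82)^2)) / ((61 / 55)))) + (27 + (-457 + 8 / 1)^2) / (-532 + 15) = -27994591255971 / 70177967750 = -398.91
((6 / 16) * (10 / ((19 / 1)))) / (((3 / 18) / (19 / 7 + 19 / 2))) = 405 / 28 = 14.46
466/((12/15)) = 1165/2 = 582.50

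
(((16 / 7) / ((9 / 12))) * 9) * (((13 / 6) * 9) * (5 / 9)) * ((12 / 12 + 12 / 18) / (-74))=-5200 / 777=-6.69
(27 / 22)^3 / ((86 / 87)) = 1712421 / 915728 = 1.87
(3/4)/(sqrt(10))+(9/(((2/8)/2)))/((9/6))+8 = 3* sqrt(10)/40+56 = 56.24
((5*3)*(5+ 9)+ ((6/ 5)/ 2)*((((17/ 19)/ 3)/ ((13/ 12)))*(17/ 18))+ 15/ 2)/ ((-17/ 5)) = -1612831/ 25194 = -64.02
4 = 4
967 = 967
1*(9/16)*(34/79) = 153/632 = 0.24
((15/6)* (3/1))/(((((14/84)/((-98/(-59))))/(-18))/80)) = -6350400/59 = -107633.90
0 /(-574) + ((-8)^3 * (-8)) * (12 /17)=49152 /17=2891.29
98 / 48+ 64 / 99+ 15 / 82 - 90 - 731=-26566283 / 32472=-818.13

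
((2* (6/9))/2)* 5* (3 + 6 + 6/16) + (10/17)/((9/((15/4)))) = 6425/204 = 31.50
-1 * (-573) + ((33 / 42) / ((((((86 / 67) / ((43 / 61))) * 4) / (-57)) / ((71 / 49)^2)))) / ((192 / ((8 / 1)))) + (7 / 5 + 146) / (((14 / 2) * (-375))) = 140843045889479 / 246054480000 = 572.41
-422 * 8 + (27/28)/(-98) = -9263771/2744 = -3376.01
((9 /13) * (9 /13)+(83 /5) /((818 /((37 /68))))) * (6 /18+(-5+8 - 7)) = -253513909 /141006840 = -1.80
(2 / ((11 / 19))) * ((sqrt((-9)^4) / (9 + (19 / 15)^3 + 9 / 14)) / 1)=145435500 / 6068161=23.97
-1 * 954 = -954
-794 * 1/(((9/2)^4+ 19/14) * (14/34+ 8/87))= -131524512/34328855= -3.83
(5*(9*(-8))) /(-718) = 180 /359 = 0.50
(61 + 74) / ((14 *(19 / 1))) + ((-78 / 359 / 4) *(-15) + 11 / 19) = 90778 / 47747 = 1.90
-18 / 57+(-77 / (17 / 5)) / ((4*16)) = -13843 / 20672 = -0.67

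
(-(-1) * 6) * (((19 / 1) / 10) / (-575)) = -57 / 2875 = -0.02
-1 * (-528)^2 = -278784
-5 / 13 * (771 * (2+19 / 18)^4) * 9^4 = -35275659375 / 208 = -169594516.23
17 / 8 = 2.12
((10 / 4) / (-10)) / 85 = -1 / 340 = -0.00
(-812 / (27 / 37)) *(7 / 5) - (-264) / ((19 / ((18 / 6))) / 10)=-2926652 / 2565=-1140.99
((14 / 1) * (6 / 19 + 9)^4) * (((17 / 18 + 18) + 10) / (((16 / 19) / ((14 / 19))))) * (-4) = -2784096980721 / 260642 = -10681689.75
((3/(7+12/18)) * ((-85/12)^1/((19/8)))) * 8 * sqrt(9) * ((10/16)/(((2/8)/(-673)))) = 20593800/437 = 47125.40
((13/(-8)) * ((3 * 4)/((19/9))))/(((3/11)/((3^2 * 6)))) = -34749/19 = -1828.89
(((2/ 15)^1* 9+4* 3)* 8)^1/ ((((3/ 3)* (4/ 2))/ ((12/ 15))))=1056/ 25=42.24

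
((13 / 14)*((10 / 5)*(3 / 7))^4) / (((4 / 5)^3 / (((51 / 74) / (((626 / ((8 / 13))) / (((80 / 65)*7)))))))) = 2065500 / 361477753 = 0.01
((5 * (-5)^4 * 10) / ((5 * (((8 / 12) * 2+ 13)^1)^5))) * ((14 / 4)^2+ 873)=9.15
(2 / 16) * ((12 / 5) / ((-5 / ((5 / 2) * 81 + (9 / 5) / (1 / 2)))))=-6183 / 500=-12.37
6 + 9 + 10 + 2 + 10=37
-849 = -849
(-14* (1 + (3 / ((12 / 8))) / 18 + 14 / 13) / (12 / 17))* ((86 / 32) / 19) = -40936 / 6669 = -6.14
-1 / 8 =-0.12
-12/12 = -1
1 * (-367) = -367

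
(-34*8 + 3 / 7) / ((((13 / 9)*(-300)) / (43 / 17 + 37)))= 136872 / 5525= 24.77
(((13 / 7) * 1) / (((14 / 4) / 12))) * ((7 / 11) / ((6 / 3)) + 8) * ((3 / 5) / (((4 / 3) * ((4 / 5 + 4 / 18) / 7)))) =578097 / 3542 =163.21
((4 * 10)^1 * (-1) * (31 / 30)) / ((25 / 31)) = -3844 / 75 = -51.25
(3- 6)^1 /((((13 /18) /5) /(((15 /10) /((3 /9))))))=-1215 /13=-93.46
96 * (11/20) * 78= 20592/5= 4118.40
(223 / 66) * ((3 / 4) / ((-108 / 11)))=-223 / 864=-0.26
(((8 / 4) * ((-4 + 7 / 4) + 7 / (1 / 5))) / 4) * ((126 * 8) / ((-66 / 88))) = -22008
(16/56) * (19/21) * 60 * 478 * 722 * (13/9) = 3409746080/441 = 7731850.52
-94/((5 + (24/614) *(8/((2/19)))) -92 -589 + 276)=14429/60944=0.24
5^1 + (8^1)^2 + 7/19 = 69.37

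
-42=-42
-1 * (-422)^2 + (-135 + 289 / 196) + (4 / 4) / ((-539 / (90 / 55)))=-4226606907 / 23716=-178217.53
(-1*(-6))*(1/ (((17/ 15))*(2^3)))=0.66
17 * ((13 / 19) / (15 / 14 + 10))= 3094 / 2945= 1.05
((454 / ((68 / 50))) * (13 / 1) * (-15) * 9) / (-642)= 3319875 / 3638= 912.55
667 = 667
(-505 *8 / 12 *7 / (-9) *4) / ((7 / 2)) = 8080 / 27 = 299.26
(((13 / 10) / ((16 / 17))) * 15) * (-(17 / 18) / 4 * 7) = -26299 / 768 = -34.24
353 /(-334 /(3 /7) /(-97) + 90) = 102723 /28528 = 3.60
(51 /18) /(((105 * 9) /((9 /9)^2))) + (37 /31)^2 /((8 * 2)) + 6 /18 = 18542131 /43590960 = 0.43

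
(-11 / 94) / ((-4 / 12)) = 33 / 94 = 0.35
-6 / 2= -3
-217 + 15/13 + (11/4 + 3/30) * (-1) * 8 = -15512/65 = -238.65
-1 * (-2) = 2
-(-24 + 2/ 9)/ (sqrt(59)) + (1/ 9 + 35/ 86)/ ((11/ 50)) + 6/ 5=214* sqrt(59)/ 531 + 75667/ 21285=6.65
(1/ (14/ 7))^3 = 1/ 8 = 0.12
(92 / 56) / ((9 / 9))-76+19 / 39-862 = -510985 / 546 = -935.87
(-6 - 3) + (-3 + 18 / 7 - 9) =-129 / 7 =-18.43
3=3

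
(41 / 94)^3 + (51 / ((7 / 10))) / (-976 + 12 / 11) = 128546347 / 15587569928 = 0.01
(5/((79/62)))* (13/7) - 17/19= 67169/10507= 6.39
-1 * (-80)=80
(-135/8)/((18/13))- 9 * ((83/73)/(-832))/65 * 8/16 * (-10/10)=-12.19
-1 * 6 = -6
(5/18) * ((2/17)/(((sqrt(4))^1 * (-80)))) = -1/4896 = -0.00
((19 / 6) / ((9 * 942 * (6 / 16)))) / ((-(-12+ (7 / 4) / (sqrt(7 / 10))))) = 76 * sqrt(70) / 42614667+ 1216 / 14204889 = 0.00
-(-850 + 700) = 150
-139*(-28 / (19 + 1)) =973 / 5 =194.60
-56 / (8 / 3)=-21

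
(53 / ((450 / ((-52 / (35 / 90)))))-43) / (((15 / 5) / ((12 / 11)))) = -41124 / 1925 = -21.36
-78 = -78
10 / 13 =0.77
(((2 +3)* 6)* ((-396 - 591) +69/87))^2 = 736164000000/841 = 875343638.53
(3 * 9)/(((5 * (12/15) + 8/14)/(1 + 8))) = 1701/32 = 53.16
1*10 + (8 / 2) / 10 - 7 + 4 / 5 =4.20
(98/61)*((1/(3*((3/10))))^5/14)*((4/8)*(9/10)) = 35000/400221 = 0.09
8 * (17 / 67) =136 / 67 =2.03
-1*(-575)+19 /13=7494 /13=576.46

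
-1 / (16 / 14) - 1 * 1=-1.88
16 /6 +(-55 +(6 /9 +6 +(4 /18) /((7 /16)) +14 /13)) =-44.08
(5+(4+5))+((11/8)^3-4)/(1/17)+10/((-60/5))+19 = 12841/1536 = 8.36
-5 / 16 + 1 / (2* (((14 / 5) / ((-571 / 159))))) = -16985 / 17808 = -0.95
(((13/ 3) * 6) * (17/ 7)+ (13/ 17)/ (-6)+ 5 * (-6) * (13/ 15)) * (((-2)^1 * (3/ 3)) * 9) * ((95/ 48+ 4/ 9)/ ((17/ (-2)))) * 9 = 27671163/ 16184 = 1709.79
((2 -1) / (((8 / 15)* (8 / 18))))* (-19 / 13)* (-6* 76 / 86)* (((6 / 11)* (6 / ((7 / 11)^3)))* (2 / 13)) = 159217245 / 2492581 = 63.88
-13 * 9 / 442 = -9 / 34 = -0.26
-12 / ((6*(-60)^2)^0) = -12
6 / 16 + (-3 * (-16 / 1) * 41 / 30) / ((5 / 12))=31563 / 200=157.82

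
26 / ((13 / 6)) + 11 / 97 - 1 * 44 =-3093 / 97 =-31.89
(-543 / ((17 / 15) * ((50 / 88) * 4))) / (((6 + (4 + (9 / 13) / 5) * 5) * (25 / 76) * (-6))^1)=2950662 / 737375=4.00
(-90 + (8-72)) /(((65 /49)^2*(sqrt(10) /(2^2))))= -739508*sqrt(10) /21125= -110.70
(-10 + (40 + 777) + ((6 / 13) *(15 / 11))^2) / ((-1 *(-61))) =270663 / 20449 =13.24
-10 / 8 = -5 / 4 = -1.25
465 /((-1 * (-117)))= 155 /39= 3.97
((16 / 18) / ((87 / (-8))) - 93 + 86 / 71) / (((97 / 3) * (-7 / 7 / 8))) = 22.73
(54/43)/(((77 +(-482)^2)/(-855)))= -15390/3331081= -0.00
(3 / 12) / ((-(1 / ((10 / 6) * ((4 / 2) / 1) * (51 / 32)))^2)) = -7225 / 1024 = -7.06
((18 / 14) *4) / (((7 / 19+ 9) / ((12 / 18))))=228 / 623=0.37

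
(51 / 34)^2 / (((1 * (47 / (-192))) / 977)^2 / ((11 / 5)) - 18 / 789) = -229045907616768 / 2322389060861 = -98.63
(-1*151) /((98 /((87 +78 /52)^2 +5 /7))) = -33117773 /2744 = -12069.16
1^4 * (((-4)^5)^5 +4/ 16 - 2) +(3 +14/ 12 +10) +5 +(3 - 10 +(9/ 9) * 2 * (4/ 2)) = -1125899906842609.58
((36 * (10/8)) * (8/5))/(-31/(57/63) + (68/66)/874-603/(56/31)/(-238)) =-13838622336/6315686423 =-2.19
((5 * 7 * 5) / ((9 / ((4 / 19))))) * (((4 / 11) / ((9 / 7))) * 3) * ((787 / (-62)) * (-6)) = 264.53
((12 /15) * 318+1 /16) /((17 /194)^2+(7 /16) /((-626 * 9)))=1079130799242 /32235205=33476.78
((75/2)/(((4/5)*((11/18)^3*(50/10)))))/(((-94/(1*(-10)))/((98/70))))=382725/62557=6.12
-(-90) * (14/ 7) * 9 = 1620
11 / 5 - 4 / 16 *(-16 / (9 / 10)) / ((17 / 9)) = 387 / 85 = 4.55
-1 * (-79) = 79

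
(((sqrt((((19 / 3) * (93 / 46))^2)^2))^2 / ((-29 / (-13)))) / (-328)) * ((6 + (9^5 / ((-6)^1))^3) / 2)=11931042943919640955573887 / 681432983552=17508754685939.25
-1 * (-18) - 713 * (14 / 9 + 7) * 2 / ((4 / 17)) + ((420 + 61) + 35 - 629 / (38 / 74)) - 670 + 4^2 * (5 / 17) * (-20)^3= -528253633 / 5814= -90858.90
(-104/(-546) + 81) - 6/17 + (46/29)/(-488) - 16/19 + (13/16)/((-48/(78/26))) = 245562108949/3071776512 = 79.94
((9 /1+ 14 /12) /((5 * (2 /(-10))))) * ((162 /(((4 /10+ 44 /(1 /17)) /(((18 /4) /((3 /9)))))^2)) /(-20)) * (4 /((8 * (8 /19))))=114062985 /3584656384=0.03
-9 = -9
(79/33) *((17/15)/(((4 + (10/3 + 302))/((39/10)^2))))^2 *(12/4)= 52818171471/2368256000000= 0.02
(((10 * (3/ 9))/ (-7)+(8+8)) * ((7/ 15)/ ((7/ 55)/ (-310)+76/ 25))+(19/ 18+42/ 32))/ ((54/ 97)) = 687902369/ 80598240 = 8.53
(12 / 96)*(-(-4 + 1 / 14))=55 / 112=0.49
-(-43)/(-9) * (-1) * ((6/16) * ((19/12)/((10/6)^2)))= 817/800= 1.02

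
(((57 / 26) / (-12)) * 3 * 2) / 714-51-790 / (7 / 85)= -119352395 / 12376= -9643.86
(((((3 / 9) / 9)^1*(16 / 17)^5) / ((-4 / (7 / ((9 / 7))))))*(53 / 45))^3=-315526336321725072756703232 / 3742744516900216952030941872375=-0.00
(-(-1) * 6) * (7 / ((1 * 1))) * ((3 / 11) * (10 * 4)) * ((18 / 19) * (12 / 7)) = 155520 / 209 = 744.11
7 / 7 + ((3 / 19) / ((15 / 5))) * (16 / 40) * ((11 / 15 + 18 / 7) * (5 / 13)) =26629 / 25935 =1.03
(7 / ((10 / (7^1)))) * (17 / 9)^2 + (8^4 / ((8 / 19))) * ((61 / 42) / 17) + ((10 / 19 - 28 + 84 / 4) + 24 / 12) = 1545916391 / 1831410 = 844.11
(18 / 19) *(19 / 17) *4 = 72 / 17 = 4.24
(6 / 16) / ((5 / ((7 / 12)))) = 7 / 160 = 0.04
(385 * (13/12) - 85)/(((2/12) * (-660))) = -3.02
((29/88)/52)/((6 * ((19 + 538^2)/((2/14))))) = 0.00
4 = 4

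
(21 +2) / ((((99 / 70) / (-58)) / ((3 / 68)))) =-23345 / 561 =-41.61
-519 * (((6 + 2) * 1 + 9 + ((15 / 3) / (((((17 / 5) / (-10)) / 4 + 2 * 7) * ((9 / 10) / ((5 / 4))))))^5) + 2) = -32455277776794449037913009 / 3285922560251313156669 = -9877.07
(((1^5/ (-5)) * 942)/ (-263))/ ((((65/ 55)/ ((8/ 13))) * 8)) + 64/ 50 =1474114/ 1111175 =1.33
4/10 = 2/5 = 0.40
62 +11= 73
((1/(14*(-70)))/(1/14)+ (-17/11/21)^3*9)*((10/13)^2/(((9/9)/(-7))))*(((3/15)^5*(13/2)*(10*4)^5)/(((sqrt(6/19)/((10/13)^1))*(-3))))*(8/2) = -28778.36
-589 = -589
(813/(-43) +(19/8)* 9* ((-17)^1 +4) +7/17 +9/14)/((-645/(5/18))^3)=12105895/512497852792128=0.00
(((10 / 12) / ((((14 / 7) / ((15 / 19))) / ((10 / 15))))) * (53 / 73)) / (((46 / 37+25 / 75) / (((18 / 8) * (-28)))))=-17649 / 2774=-6.36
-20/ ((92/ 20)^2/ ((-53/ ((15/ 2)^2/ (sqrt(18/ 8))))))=2120/ 1587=1.34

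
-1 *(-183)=183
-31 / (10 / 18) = -279 / 5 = -55.80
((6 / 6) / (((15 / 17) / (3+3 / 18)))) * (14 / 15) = 2261 / 675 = 3.35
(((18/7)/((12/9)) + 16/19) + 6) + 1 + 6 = 15.77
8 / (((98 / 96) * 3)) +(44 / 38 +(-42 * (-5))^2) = 41060610 / 931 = 44103.77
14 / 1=14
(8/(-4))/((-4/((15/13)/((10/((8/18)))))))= 1/39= 0.03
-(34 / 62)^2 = -0.30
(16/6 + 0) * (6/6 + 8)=24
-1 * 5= -5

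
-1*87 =-87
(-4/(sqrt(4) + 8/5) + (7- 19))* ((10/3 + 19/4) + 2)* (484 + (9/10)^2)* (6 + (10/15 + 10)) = -346105859/324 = -1068227.96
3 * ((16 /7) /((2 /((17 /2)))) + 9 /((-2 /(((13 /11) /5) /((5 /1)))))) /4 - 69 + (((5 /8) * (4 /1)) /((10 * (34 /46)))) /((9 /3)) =-48507157 /785400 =-61.76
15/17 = 0.88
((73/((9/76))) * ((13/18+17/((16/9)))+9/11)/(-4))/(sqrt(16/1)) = -24393169/57024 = -427.77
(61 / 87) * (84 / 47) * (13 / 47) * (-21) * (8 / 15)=-1243424 / 320305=-3.88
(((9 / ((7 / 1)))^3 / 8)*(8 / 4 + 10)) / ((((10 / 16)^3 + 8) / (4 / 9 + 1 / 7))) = 255744 / 1126069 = 0.23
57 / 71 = 0.80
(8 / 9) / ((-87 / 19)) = -152 / 783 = -0.19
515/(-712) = -515/712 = -0.72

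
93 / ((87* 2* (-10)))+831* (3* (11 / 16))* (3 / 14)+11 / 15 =35853263 / 97440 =367.95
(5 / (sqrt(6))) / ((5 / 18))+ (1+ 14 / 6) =10 / 3+ 3*sqrt(6) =10.68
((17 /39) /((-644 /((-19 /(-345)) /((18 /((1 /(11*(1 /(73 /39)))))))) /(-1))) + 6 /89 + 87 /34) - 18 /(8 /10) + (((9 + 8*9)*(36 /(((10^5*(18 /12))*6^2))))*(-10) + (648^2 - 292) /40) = 66249476343735165707 /6327298334857500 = 10470.42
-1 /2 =-0.50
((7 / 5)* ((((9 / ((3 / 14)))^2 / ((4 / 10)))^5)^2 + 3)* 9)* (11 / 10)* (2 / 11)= 175277610551579475641433732630000000189 / 25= 7011104422063179025657349000000000000.00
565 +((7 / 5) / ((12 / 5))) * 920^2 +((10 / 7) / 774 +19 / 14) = 2678115733 / 5418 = 494299.69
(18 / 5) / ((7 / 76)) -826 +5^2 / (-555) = -3057337 / 3885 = -786.96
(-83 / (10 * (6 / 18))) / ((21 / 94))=-3901 / 35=-111.46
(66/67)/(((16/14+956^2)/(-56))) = -1078/17859855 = -0.00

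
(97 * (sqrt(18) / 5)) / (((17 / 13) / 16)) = 60528 * sqrt(2) / 85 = 1007.05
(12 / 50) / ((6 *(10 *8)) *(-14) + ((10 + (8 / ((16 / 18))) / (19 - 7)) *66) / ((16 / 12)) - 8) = -48 / 1239175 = -0.00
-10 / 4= -5 / 2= -2.50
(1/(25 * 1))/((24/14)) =7/300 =0.02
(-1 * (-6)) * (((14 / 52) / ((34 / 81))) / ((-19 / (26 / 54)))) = -63 / 646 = -0.10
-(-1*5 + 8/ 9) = 37/ 9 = 4.11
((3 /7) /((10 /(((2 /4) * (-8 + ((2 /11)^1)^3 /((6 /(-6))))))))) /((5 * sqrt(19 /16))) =-0.03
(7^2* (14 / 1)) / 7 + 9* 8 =170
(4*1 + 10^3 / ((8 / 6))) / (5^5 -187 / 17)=377 / 1557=0.24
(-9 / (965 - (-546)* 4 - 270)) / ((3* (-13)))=3 / 37427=0.00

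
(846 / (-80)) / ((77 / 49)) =-2961 / 440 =-6.73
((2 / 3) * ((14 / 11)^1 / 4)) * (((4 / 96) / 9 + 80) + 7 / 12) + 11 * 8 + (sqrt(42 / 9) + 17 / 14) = sqrt(42) / 3 + 5304379 / 49896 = 108.47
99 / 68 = 1.46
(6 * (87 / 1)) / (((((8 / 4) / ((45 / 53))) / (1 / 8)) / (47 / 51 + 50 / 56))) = 10143765 / 201824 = 50.26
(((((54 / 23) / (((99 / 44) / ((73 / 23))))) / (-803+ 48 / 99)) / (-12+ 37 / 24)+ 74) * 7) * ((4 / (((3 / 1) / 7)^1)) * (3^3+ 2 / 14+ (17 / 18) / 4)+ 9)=13010047995173495 / 94942428939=137030.92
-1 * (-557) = 557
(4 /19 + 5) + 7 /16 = 1717 /304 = 5.65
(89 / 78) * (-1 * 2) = -89 / 39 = -2.28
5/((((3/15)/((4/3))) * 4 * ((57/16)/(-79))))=-31600/171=-184.80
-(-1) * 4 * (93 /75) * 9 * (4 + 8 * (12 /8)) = 714.24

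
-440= -440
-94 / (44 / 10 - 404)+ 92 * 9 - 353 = 474760 / 999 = 475.24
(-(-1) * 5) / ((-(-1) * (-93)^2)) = 5 / 8649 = 0.00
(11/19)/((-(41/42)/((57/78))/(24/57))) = -0.18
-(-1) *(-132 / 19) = -132 / 19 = -6.95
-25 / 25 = -1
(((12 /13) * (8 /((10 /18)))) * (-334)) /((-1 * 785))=288576 /51025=5.66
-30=-30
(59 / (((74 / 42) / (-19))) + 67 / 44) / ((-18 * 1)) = 1033325 / 29304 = 35.26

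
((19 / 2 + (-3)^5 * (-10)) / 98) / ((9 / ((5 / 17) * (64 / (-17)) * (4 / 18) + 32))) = 846568 / 9639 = 87.83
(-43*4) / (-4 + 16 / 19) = 817 / 15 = 54.47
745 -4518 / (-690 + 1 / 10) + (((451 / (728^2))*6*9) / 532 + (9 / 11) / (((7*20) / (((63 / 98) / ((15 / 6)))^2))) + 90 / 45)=1007731604522457117 / 1337313529552000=753.55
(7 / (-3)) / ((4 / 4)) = -7 / 3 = -2.33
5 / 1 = 5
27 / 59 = 0.46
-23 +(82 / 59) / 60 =-40669 / 1770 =-22.98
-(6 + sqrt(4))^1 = -8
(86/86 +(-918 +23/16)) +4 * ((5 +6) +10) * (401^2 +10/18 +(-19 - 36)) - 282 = 648072629/48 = 13501513.10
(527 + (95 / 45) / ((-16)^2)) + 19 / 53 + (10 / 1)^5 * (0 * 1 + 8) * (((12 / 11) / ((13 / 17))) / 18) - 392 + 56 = 63594.63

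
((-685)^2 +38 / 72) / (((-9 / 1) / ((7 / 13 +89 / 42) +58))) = -559450089161 / 176904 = -3162450.19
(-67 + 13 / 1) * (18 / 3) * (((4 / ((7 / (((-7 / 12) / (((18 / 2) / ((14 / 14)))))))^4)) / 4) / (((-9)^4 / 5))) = -5 / 2754990144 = -0.00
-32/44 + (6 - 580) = -6322/11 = -574.73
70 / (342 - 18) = 35 / 162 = 0.22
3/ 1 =3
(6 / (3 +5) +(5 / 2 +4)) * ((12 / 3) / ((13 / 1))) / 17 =29 / 221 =0.13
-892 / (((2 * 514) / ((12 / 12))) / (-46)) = 39.91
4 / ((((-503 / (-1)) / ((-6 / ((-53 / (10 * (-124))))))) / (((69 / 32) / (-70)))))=6417 / 186613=0.03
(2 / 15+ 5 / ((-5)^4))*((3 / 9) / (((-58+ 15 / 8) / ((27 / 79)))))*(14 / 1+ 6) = -5088 / 886775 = -0.01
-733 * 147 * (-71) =7650321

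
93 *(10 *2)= 1860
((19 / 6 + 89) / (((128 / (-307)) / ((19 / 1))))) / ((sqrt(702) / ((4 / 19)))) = -169771 * sqrt(78) / 44928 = -33.37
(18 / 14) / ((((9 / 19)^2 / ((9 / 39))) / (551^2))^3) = 1316531330577780104740681 / 33633873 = 39143019020669433.60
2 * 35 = 70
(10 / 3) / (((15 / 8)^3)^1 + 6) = 5120 / 19341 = 0.26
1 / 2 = 0.50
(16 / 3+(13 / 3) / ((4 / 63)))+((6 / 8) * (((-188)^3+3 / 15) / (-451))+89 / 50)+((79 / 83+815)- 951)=61709495431 / 5614950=10990.21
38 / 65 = 0.58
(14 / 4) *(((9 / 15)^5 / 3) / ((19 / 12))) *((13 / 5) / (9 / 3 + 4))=6318 / 296875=0.02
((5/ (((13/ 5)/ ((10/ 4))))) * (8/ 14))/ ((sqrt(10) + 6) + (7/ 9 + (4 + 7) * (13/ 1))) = 1516500/ 82641377-10125 * sqrt(10)/ 82641377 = 0.02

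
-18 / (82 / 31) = -6.80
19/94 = 0.20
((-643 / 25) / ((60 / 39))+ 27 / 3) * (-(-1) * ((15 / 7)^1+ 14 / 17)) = -80131 / 3500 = -22.89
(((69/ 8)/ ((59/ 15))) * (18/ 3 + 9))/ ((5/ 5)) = 15525/ 472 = 32.89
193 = 193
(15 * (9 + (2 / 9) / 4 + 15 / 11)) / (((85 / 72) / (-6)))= -148536 / 187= -794.31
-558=-558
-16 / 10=-8 / 5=-1.60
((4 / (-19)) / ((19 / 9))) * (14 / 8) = -63 / 361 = -0.17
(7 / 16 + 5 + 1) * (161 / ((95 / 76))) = 16583 / 20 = 829.15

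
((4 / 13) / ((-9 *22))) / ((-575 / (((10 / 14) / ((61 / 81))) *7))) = 18 / 1003145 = 0.00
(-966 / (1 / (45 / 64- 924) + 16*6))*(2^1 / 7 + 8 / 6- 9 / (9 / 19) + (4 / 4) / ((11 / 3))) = 335695971 / 1949981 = 172.15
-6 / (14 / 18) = -54 / 7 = -7.71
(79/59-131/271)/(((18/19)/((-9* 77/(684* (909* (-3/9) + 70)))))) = 14630/3725437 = 0.00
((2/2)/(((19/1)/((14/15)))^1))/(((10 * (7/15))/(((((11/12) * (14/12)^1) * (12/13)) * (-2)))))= -77/3705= -0.02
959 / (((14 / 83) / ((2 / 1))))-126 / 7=11353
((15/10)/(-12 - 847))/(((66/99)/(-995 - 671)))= 7497/1718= 4.36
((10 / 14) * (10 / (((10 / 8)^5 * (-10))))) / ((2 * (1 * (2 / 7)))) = -256 / 625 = -0.41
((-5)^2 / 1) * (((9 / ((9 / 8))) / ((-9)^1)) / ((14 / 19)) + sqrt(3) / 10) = -1900 / 63 + 5 * sqrt(3) / 2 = -25.83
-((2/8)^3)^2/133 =-1/544768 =-0.00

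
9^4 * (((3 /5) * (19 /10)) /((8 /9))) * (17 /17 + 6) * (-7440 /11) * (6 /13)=-13146787458 /715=-18387115.33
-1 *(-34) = 34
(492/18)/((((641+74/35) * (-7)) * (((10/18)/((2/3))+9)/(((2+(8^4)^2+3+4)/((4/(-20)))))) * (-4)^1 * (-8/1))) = 419430625/259128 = 1618.62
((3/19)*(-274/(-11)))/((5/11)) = 822/95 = 8.65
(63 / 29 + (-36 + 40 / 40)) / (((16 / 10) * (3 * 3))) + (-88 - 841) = -243064 / 261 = -931.28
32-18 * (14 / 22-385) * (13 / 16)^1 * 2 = 124021 / 11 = 11274.64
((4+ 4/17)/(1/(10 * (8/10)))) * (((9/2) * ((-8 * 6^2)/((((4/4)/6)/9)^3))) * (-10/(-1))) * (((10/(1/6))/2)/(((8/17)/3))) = -13223952691200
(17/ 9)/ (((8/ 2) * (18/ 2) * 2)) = 17/ 648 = 0.03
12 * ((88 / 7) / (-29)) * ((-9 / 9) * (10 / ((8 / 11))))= 14520 / 203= 71.53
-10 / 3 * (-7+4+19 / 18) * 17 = 2975 / 27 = 110.19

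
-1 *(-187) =187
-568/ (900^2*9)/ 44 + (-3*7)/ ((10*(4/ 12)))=-252598571/ 40095000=-6.30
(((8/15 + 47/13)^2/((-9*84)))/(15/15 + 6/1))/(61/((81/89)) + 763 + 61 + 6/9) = -654481/179433536100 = -0.00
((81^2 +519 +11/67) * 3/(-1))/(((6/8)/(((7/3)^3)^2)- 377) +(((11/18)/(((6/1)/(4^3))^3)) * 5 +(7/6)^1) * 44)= -162739842339564/1247643953626823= -0.13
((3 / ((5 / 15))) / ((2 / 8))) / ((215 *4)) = 9 / 215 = 0.04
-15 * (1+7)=-120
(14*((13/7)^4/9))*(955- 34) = 17042.23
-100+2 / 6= -299 / 3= -99.67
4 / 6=2 / 3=0.67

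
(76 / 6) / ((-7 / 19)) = -722 / 21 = -34.38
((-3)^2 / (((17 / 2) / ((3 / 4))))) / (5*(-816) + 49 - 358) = -9 / 49742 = -0.00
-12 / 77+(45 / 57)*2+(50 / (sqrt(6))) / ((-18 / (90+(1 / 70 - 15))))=2082 / 1463 - 26255*sqrt(6) / 756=-83.64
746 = 746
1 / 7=0.14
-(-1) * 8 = 8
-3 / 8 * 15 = -45 / 8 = -5.62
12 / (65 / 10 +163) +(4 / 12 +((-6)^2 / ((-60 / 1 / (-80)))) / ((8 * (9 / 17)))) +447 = 155512 / 339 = 458.74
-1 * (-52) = 52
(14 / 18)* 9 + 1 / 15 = 106 / 15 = 7.07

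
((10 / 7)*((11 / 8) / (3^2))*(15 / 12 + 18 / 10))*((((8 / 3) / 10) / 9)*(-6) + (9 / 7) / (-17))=-910547 / 5397840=-0.17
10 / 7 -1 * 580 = -4050 / 7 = -578.57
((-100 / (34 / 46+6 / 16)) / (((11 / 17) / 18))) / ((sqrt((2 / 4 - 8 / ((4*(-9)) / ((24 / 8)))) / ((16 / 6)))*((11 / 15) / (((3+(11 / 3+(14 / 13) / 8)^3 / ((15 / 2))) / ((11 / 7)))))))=-4597334473880*sqrt(7) / 359677461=-33817.53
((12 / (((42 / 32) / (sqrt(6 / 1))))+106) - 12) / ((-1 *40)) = -47 / 20 - 8 *sqrt(6) / 35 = -2.91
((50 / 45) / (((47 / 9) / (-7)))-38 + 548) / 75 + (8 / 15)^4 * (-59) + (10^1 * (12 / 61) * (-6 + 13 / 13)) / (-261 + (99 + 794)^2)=58041269529914 / 28926340261875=2.01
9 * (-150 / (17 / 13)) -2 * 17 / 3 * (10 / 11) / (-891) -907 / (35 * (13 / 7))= -33994461407 / 32490315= -1046.30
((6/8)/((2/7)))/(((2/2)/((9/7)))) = 27/8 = 3.38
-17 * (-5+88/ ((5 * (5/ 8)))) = -9843/ 25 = -393.72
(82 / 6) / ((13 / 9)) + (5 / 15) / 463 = 9.46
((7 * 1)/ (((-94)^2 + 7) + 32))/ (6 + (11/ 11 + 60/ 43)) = 301/ 3203875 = 0.00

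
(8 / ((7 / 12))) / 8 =12 / 7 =1.71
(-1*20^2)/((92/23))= -100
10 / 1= 10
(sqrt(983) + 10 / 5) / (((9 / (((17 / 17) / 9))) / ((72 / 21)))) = 16 / 189 + 8 * sqrt(983) / 189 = 1.41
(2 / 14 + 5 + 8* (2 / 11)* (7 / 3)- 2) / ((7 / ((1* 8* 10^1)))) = 120800 / 1617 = 74.71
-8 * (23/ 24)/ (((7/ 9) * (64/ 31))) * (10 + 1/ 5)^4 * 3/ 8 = -19380.49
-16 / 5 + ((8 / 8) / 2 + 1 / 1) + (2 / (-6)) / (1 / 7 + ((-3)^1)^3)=-4759 / 2820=-1.69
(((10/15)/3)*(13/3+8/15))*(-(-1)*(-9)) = -146/15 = -9.73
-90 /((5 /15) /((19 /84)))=-855 /14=-61.07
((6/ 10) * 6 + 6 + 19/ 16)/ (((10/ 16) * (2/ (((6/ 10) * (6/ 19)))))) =7767/ 4750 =1.64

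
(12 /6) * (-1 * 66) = -132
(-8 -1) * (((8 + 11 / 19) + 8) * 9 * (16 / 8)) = -51030 / 19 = -2685.79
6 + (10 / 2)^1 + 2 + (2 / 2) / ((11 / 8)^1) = 151 / 11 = 13.73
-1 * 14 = -14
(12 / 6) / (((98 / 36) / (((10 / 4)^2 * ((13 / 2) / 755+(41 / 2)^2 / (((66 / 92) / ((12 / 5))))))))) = 6455.83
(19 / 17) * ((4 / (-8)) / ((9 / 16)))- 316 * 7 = -338588 / 153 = -2212.99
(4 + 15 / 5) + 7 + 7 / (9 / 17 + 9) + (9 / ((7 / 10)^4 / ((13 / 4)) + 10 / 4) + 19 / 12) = 537032837 / 27102924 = 19.81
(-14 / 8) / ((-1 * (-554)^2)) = 7 / 1227664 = 0.00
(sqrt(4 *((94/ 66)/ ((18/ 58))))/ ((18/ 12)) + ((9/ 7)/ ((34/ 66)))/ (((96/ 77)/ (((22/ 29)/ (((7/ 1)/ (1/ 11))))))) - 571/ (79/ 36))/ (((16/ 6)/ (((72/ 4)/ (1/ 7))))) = -30643219755/ 2492608 + 7 *sqrt(44979)/ 11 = -12158.68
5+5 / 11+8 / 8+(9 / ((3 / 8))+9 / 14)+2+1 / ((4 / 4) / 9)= 6483 / 154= 42.10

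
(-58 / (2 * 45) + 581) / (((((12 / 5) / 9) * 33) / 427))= 2787883 / 99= 28160.43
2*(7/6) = 7/3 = 2.33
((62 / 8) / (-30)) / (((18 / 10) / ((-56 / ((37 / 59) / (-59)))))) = -755377 / 999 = -756.13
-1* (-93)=93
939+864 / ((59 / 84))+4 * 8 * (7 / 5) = 653101 / 295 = 2213.90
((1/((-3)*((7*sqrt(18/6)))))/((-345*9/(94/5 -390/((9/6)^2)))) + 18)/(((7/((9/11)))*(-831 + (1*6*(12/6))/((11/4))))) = -54/21217 + 2318*sqrt(3)/20751817275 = -0.00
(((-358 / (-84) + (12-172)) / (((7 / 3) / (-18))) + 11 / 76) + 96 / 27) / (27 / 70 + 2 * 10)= 201952075 / 3416238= 59.12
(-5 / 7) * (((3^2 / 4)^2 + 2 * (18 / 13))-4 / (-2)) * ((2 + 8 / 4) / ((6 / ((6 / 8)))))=-10225 / 2912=-3.51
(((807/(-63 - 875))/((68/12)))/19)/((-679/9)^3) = 1764909/94845052999186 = 0.00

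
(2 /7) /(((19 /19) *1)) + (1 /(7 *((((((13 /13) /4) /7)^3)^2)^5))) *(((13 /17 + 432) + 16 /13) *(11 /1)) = 27416442479309325414104522044737810187421359276474 /1547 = 17722328687336344805497430000000000000000000000.00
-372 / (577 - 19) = -2 / 3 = -0.67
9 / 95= 0.09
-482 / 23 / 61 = -482 / 1403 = -0.34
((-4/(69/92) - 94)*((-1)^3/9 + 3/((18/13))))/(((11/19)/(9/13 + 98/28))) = -11417423/7722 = -1478.56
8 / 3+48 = 152 / 3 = 50.67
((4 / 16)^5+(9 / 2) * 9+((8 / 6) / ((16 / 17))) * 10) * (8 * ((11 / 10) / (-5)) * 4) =-1847329 / 4800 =-384.86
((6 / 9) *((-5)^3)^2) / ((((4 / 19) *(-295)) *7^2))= -59375 / 17346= -3.42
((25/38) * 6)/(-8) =-75/152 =-0.49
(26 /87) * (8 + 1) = 78 /29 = 2.69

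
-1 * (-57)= 57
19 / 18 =1.06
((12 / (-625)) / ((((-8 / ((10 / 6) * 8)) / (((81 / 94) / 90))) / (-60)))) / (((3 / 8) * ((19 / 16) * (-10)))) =2304 / 558125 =0.00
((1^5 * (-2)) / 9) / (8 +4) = -1 / 54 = -0.02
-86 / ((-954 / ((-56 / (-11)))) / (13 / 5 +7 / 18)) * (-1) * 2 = -647752 / 236115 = -2.74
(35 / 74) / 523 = 35 / 38702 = 0.00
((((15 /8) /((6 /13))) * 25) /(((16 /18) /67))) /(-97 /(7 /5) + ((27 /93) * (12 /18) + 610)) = 16356375 /1155712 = 14.15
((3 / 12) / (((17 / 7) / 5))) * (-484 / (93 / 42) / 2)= -29645 / 527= -56.25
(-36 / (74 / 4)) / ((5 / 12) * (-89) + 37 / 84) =112 / 2109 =0.05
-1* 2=-2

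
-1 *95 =-95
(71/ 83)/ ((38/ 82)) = 1.85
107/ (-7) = -107/ 7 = -15.29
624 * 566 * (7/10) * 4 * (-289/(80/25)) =-89311404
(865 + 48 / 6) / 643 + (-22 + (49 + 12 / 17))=317694 / 10931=29.06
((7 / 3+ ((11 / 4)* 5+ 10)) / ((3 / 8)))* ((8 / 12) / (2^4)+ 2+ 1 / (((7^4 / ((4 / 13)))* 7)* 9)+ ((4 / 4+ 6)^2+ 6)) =280868224097 / 70791084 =3967.56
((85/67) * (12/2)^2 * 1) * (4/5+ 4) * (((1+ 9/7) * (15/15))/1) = 235008/469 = 501.08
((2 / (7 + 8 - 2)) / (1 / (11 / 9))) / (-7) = -22 / 819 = -0.03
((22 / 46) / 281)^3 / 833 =1331 / 224878258407551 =0.00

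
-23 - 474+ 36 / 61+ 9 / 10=-302261 / 610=-495.51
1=1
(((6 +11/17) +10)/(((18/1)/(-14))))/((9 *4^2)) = -1981/22032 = -0.09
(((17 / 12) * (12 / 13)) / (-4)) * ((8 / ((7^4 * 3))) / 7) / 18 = -0.00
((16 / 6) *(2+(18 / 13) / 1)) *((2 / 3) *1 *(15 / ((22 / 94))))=15040 / 39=385.64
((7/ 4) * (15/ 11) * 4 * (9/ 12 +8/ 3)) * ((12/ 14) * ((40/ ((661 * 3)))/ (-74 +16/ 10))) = -10250/ 1316051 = -0.01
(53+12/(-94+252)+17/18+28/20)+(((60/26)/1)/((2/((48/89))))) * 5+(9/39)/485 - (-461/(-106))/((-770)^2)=293533738800416141/5014896907620600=58.53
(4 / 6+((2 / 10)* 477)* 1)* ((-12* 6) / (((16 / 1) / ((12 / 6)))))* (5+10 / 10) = -5187.60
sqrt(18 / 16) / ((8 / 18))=27 *sqrt(2) / 16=2.39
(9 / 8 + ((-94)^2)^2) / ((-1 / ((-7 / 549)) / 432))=26233165434 / 61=430051892.36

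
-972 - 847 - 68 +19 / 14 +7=-26301 / 14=-1878.64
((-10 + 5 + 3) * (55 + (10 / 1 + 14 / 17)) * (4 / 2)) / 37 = -4476 / 629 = -7.12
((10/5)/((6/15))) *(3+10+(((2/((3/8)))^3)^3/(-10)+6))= -34357868483/19683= -1745560.56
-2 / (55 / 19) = -38 / 55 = -0.69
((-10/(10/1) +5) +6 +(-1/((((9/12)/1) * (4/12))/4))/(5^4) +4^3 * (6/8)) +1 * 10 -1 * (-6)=46234/625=73.97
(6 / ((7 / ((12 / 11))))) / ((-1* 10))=-36 / 385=-0.09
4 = 4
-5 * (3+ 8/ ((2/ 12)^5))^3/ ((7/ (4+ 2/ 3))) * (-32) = 25682084511992640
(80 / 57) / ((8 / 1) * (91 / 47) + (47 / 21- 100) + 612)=26320 / 9933979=0.00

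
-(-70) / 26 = 2.69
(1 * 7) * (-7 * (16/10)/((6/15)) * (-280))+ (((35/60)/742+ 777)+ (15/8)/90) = 141591463/2544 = 55657.02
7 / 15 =0.47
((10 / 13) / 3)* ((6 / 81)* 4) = 80 / 1053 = 0.08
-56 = -56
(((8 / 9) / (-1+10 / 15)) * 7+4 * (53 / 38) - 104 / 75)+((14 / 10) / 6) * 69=4633 / 2850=1.63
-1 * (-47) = 47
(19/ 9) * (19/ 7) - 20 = -899/ 63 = -14.27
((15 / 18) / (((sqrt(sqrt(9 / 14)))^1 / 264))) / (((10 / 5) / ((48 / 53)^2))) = 84480 * 14^(1 / 4) * sqrt(3) / 2809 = 100.76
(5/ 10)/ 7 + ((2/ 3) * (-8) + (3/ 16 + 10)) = 1655/ 336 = 4.93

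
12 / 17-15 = -243 / 17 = -14.29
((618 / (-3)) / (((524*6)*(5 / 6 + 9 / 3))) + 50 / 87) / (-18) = -292339 / 9436716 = -0.03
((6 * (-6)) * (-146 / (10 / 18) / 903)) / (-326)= -7884 / 245315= -0.03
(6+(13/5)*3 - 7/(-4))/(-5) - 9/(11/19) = -20521/1100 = -18.66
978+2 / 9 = 8804 / 9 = 978.22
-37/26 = -1.42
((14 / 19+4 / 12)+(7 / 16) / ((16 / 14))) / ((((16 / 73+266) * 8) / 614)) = 237579011 / 567161856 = 0.42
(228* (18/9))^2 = 207936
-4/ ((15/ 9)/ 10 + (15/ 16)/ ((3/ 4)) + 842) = -48/ 10121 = -0.00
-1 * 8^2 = -64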